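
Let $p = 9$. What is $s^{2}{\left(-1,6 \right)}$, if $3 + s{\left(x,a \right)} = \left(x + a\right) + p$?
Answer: $121$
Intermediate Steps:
$s{\left(x,a \right)} = 6 + a + x$ ($s{\left(x,a \right)} = -3 + \left(\left(x + a\right) + 9\right) = -3 + \left(\left(a + x\right) + 9\right) = -3 + \left(9 + a + x\right) = 6 + a + x$)
$s^{2}{\left(-1,6 \right)} = \left(6 + 6 - 1\right)^{2} = 11^{2} = 121$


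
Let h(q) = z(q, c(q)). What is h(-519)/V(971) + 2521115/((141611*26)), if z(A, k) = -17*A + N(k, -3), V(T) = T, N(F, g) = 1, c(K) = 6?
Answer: 34936964729/3575111306 ≈ 9.7723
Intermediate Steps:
z(A, k) = 1 - 17*A (z(A, k) = -17*A + 1 = 1 - 17*A)
h(q) = 1 - 17*q
h(-519)/V(971) + 2521115/((141611*26)) = (1 - 17*(-519))/971 + 2521115/((141611*26)) = (1 + 8823)*(1/971) + 2521115/3681886 = 8824*(1/971) + 2521115*(1/3681886) = 8824/971 + 2521115/3681886 = 34936964729/3575111306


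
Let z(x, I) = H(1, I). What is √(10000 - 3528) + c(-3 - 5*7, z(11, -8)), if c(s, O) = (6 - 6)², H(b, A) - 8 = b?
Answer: 2*√1618 ≈ 80.449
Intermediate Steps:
H(b, A) = 8 + b
z(x, I) = 9 (z(x, I) = 8 + 1 = 9)
c(s, O) = 0 (c(s, O) = 0² = 0)
√(10000 - 3528) + c(-3 - 5*7, z(11, -8)) = √(10000 - 3528) + 0 = √6472 + 0 = 2*√1618 + 0 = 2*√1618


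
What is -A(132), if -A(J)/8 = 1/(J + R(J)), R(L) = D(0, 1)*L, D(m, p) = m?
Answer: 2/33 ≈ 0.060606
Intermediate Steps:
R(L) = 0 (R(L) = 0*L = 0)
A(J) = -8/J (A(J) = -8/(J + 0) = -8/J)
-A(132) = -(-8)/132 = -1*(-2/33) = 2/33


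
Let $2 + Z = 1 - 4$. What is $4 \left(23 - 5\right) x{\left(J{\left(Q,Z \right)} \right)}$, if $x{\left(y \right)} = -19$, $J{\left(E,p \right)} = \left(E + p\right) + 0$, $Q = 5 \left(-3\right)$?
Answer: $-1368$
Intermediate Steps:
$Z = -5$ ($Z = -2 + \left(1 - 4\right) = -2 - 3 = -5$)
$Q = -15$
$J{\left(E,p \right)} = E + p$
$4 \left(23 - 5\right) x{\left(J{\left(Q,Z \right)} \right)} = 4 \left(23 - 5\right) \left(-19\right) = 4 \cdot 18 \left(-19\right) = 72 \left(-19\right) = -1368$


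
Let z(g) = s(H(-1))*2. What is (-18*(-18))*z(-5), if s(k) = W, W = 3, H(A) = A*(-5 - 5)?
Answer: 1944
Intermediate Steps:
H(A) = -10*A (H(A) = A*(-10) = -10*A)
s(k) = 3
z(g) = 6 (z(g) = 3*2 = 6)
(-18*(-18))*z(-5) = -18*(-18)*6 = 324*6 = 1944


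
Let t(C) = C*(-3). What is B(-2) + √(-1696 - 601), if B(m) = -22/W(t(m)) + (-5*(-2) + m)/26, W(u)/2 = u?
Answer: -119/78 + I*√2297 ≈ -1.5256 + 47.927*I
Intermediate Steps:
t(C) = -3*C
W(u) = 2*u
B(m) = 5/13 + m/26 + 11/(3*m) (B(m) = -22*(-1/(6*m)) + (-5*(-2) + m)/26 = -22*(-1/(6*m)) + (10 + m)*(1/26) = -(-11)/(3*m) + (5/13 + m/26) = 11/(3*m) + (5/13 + m/26) = 5/13 + m/26 + 11/(3*m))
B(-2) + √(-1696 - 601) = (1/78)*(286 + 3*(-2)*(10 - 2))/(-2) + √(-1696 - 601) = (1/78)*(-½)*(286 + 3*(-2)*8) + √(-2297) = (1/78)*(-½)*(286 - 48) + I*√2297 = (1/78)*(-½)*238 + I*√2297 = -119/78 + I*√2297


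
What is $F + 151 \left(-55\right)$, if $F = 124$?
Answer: $-8181$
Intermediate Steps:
$F + 151 \left(-55\right) = 124 + 151 \left(-55\right) = 124 - 8305 = -8181$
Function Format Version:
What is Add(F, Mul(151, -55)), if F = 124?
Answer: -8181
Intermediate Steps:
Add(F, Mul(151, -55)) = Add(124, Mul(151, -55)) = Add(124, -8305) = -8181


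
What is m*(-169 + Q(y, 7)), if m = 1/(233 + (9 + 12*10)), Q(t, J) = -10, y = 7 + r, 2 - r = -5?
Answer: -179/362 ≈ -0.49448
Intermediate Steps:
r = 7 (r = 2 - 1*(-5) = 2 + 5 = 7)
y = 14 (y = 7 + 7 = 14)
m = 1/362 (m = 1/(233 + (9 + 120)) = 1/(233 + 129) = 1/362 ≈ 0.0027624)
m*(-169 + Q(y, 7)) = (-169 - 10)/362 = (1/362)*(-179) = -179/362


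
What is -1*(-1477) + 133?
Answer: 1610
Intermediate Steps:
-1*(-1477) + 133 = 1477 + 133 = 1610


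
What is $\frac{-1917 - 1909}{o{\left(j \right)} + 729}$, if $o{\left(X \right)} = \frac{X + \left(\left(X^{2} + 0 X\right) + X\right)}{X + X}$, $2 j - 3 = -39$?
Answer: $- \frac{3826}{721} \approx -5.3065$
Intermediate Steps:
$j = -18$ ($j = \frac{3}{2} + \frac{1}{2} \left(-39\right) = \frac{3}{2} - \frac{39}{2} = -18$)
$o{\left(X \right)} = \frac{X^{2} + 2 X}{2 X}$ ($o{\left(X \right)} = \frac{X + \left(\left(X^{2} + 0\right) + X\right)}{2 X} = \left(X + \left(X^{2} + X\right)\right) \frac{1}{2 X} = \left(X + \left(X + X^{2}\right)\right) \frac{1}{2 X} = \left(X^{2} + 2 X\right) \frac{1}{2 X} = \frac{X^{2} + 2 X}{2 X}$)
$\frac{-1917 - 1909}{o{\left(j \right)} + 729} = \frac{-1917 - 1909}{\left(1 + \frac{1}{2} \left(-18\right)\right) + 729} = - \frac{3826}{\left(1 - 9\right) + 729} = - \frac{3826}{-8 + 729} = - \frac{3826}{721}$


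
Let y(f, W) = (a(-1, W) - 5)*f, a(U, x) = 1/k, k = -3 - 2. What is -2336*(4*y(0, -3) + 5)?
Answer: -11680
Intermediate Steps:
k = -5
a(U, x) = -1/5 (a(U, x) = 1/(-5) = -1/5)
y(f, W) = -26*f/5 (y(f, W) = (-1/5 - 5)*f = -26*f/5)
-2336*(4*y(0, -3) + 5) = -2336*(4*(-26/5*0) + 5) = -2336*(4*0 + 5) = -2336*(0 + 5) = -2336*5 = -11680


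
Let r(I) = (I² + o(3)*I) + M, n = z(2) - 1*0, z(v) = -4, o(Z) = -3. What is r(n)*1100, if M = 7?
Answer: 38500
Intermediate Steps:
n = -4 (n = -4 - 1*0 = -4 + 0 = -4)
r(I) = 7 + I² - 3*I (r(I) = (I² - 3*I) + 7 = 7 + I² - 3*I)
r(n)*1100 = (7 + (-4)² - 3*(-4))*1100 = (7 + 16 + 12)*1100 = 35*1100 = 38500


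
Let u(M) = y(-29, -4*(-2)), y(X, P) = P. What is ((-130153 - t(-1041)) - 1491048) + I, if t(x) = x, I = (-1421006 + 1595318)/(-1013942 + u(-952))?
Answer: -273789247292/168989 ≈ -1.6202e+6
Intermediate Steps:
u(M) = 8 (u(M) = -4*(-2) = 8)
I = -29052/168989 (I = (-1421006 + 1595318)/(-1013942 + 8) = 174312/(-1013934) = 174312*(-1/1013934) = -29052/168989 ≈ -0.17192)
((-130153 - t(-1041)) - 1491048) + I = ((-130153 - 1*(-1041)) - 1491048) - 29052/168989 = ((-130153 + 1041) - 1491048) - 29052/168989 = (-129112 - 1491048) - 29052/168989 = -1620160 - 29052/168989 = -273789247292/168989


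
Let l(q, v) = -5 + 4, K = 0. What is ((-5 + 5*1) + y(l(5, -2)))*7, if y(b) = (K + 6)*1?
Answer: 42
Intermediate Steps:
l(q, v) = -1
y(b) = 6 (y(b) = (0 + 6)*1 = 6*1 = 6)
((-5 + 5*1) + y(l(5, -2)))*7 = ((-5 + 5*1) + 6)*7 = ((-5 + 5) + 6)*7 = (0 + 6)*7 = 6*7 = 42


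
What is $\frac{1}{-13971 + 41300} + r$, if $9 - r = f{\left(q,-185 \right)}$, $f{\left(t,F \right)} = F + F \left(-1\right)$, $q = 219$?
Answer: $\frac{245962}{27329} \approx 9.0$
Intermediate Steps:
$f{\left(t,F \right)} = 0$ ($f{\left(t,F \right)} = F - F = 0$)
$r = 9$ ($r = 9 - 0 = 9 + 0 = 9$)
$\frac{1}{-13971 + 41300} + r = \frac{1}{-13971 + 41300} + 9 = \frac{1}{27329} + 9 = \frac{245962}{27329}$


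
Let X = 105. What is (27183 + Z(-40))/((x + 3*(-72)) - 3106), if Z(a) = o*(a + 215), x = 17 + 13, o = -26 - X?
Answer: -2129/1646 ≈ -1.2934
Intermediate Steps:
o = -131 (o = -26 - 1*105 = -26 - 105 = -131)
x = 30
Z(a) = -28165 - 131*a (Z(a) = -131*(a + 215) = -131*(215 + a) = -28165 - 131*a)
(27183 + Z(-40))/((x + 3*(-72)) - 3106) = (27183 + (-28165 - 131*(-40)))/((30 + 3*(-72)) - 3106) = (27183 + (-28165 + 5240))/((30 - 216) - 3106) = (27183 - 22925)/(-186 - 3106) = 4258/(-3292) = 4258*(-1/3292) = -2129/1646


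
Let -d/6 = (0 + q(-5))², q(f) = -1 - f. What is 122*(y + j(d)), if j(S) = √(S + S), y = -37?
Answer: -4514 + 976*I*√3 ≈ -4514.0 + 1690.5*I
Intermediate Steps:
d = -96 (d = -6*(0 + (-1 - 1*(-5)))² = -6*(0 + (-1 + 5))² = -6*(0 + 4)² = -6*4² = -6*16 = -96)
j(S) = √2*√S (j(S) = √(2*S) = √2*√S)
122*(y + j(d)) = 122*(-37 + √2*√(-96)) = 122*(-37 + √2*(4*I*√6)) = 122*(-37 + 8*I*√3) = -4514 + 976*I*√3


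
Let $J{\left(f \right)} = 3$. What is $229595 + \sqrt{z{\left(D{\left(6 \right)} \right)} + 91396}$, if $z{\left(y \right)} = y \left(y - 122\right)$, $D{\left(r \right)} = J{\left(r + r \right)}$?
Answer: $229595 + \sqrt{91039} \approx 2.299 \cdot 10^{5}$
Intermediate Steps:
$D{\left(r \right)} = 3$
$z{\left(y \right)} = y \left(-122 + y\right)$
$229595 + \sqrt{z{\left(D{\left(6 \right)} \right)} + 91396} = 229595 + \sqrt{3 \left(-122 + 3\right) + 91396} = 229595 + \sqrt{3 \left(-119\right) + 91396} = 229595 + \sqrt{-357 + 91396} = 229595 + \sqrt{91039}$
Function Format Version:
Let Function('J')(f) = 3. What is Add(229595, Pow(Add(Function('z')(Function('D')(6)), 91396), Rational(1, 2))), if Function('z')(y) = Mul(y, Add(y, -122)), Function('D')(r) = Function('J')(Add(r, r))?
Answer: Add(229595, Pow(91039, Rational(1, 2))) ≈ 2.2990e+5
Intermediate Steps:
Function('D')(r) = 3
Function('z')(y) = Mul(y, Add(-122, y))
Add(229595, Pow(Add(Function('z')(Function('D')(6)), 91396), Rational(1, 2))) = Add(229595, Pow(Add(Mul(3, Add(-122, 3)), 91396), Rational(1, 2))) = Add(229595, Pow(Add(Mul(3, -119), 91396), Rational(1, 2))) = Add(229595, Pow(Add(-357, 91396), Rational(1, 2))) = Add(229595, Pow(91039, Rational(1, 2)))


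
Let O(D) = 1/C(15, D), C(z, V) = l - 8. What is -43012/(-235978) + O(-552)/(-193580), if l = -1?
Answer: 37468301309/205562795580 ≈ 0.18227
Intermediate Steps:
C(z, V) = -9 (C(z, V) = -1 - 8 = -9)
O(D) = -1/9 (O(D) = 1/(-9) = -1/9)
-43012/(-235978) + O(-552)/(-193580) = -43012/(-235978) - 1/9/(-193580) = -43012*(-1/235978) - 1/9*(-1/193580) = 21506/117989 + 1/1742220 = 37468301309/205562795580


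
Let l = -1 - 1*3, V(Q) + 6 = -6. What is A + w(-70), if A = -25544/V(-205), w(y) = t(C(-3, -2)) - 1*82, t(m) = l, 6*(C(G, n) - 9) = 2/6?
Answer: 6128/3 ≈ 2042.7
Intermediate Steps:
V(Q) = -12 (V(Q) = -6 - 6 = -12)
C(G, n) = 163/18 (C(G, n) = 9 + (2/6)/6 = 9 + (2*(⅙))/6 = 9 + (⅙)*(⅓) = 9 + 1/18 = 163/18)
l = -4 (l = -1 - 3 = -4)
t(m) = -4
w(y) = -86 (w(y) = -4 - 1*82 = -4 - 82 = -86)
A = 6386/3 (A = -25544/(-12) = -25544*(-1/12) = 6386/3 ≈ 2128.7)
A + w(-70) = 6386/3 - 86 = 6128/3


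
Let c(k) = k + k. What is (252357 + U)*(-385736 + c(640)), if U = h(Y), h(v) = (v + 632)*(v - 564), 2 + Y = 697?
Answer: -163852840464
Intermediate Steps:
Y = 695 (Y = -2 + 697 = 695)
c(k) = 2*k
h(v) = (-564 + v)*(632 + v) (h(v) = (632 + v)*(-564 + v) = (-564 + v)*(632 + v))
U = 173837 (U = -356448 + 695**2 + 68*695 = -356448 + 483025 + 47260 = 173837)
(252357 + U)*(-385736 + c(640)) = (252357 + 173837)*(-385736 + 2*640) = 426194*(-385736 + 1280) = 426194*(-384456) = -163852840464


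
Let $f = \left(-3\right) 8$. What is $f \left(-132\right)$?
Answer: $3168$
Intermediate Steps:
$f = -24$
$f \left(-132\right) = \left(-24\right) \left(-132\right) = 3168$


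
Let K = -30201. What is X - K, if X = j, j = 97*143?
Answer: 44072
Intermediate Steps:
j = 13871
X = 13871
X - K = 13871 - 1*(-30201) = 13871 + 30201 = 44072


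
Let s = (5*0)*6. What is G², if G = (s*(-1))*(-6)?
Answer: 0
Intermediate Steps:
s = 0 (s = 0*6 = 0)
G = 0 (G = (0*(-1))*(-6) = 0*(-6) = 0)
G² = 0² = 0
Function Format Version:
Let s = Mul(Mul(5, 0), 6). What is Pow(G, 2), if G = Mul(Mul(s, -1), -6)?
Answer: 0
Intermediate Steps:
s = 0 (s = Mul(0, 6) = 0)
G = 0 (G = Mul(Mul(0, -1), -6) = Mul(0, -6) = 0)
Pow(G, 2) = Pow(0, 2) = 0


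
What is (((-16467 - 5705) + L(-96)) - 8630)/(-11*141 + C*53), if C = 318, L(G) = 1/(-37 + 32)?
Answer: -51337/25505 ≈ -2.0128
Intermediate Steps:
L(G) = -⅕ (L(G) = 1/(-5) = -⅕)
(((-16467 - 5705) + L(-96)) - 8630)/(-11*141 + C*53) = (((-16467 - 5705) - ⅕) - 8630)/(-11*141 + 318*53) = ((-22172 - ⅕) - 8630)/(-1551 + 16854) = (-110861/5 - 8630)/15303 = -154011/5*1/15303 = -51337/25505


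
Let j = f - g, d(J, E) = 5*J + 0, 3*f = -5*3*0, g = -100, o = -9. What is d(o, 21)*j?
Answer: -4500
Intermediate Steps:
f = 0 (f = (-5*3*0)/3 = (-15*0)/3 = (⅓)*0 = 0)
d(J, E) = 5*J
j = 100 (j = 0 - 1*(-100) = 0 + 100 = 100)
d(o, 21)*j = (5*(-9))*100 = -45*100 = -4500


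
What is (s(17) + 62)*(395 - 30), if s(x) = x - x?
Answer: 22630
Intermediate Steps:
s(x) = 0
(s(17) + 62)*(395 - 30) = (0 + 62)*(395 - 30) = 62*365 = 22630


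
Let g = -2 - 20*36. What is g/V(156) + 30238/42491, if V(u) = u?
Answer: -12980687/3314298 ≈ -3.9166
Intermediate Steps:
g = -722 (g = -2 - 720 = -722)
g/V(156) + 30238/42491 = -722/156 + 30238/42491 = -722*1/156 + 30238*(1/42491) = -361/78 + 30238/42491 = -12980687/3314298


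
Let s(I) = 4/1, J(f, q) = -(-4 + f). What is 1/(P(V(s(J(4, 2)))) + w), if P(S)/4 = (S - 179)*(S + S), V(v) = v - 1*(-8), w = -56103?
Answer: -1/72135 ≈ -1.3863e-5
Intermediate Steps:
J(f, q) = 4 - f
s(I) = 4 (s(I) = 4*1 = 4)
V(v) = 8 + v (V(v) = v + 8 = 8 + v)
P(S) = 8*S*(-179 + S) (P(S) = 4*((S - 179)*(S + S)) = 4*((-179 + S)*(2*S)) = 4*(2*S*(-179 + S)) = 8*S*(-179 + S))
1/(P(V(s(J(4, 2)))) + w) = 1/(8*(8 + 4)*(-179 + (8 + 4)) - 56103) = 1/(8*12*(-179 + 12) - 56103) = 1/(8*12*(-167) - 56103) = 1/(-16032 - 56103) = 1/(-72135) = -1/72135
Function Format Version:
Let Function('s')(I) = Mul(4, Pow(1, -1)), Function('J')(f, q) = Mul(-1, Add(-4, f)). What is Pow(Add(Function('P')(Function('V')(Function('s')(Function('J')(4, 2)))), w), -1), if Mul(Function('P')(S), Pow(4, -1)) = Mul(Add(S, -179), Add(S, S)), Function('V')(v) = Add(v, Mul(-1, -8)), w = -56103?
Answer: Rational(-1, 72135) ≈ -1.3863e-5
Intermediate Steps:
Function('J')(f, q) = Add(4, Mul(-1, f))
Function('s')(I) = 4 (Function('s')(I) = Mul(4, 1) = 4)
Function('V')(v) = Add(8, v) (Function('V')(v) = Add(v, 8) = Add(8, v))
Function('P')(S) = Mul(8, S, Add(-179, S)) (Function('P')(S) = Mul(4, Mul(Add(S, -179), Add(S, S))) = Mul(4, Mul(Add(-179, S), Mul(2, S))) = Mul(4, Mul(2, S, Add(-179, S))) = Mul(8, S, Add(-179, S)))
Pow(Add(Function('P')(Function('V')(Function('s')(Function('J')(4, 2)))), w), -1) = Pow(Add(Mul(8, Add(8, 4), Add(-179, Add(8, 4))), -56103), -1) = Pow(Add(Mul(8, 12, Add(-179, 12)), -56103), -1) = Pow(Add(Mul(8, 12, -167), -56103), -1) = Pow(Add(-16032, -56103), -1) = Pow(-72135, -1) = Rational(-1, 72135)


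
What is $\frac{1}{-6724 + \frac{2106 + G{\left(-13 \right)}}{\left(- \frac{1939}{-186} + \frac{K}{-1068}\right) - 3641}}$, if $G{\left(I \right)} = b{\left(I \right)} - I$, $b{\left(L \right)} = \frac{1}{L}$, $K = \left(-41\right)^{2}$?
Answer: $- \frac{521097187}{3504161483044} \approx -0.00014871$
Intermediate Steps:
$K = 1681$
$G{\left(I \right)} = \frac{1}{I} - I$
$\frac{1}{-6724 + \frac{2106 + G{\left(-13 \right)}}{\left(- \frac{1939}{-186} + \frac{K}{-1068}\right) - 3641}} = \frac{1}{-6724 + \frac{2106 + \left(\frac{1}{-13} - -13\right)}{\left(- \frac{1939}{-186} + \frac{1681}{-1068}\right) - 3641}} = \frac{1}{-6724 + \frac{2106 + \left(- \frac{1}{13} + 13\right)}{\left(\left(-1939\right) \left(- \frac{1}{186}\right) + 1681 \left(- \frac{1}{1068}\right)\right) - 3641}} = \frac{1}{-6724 + \frac{2106 + \frac{168}{13}}{\left(\frac{1939}{186} - \frac{1681}{1068}\right) - 3641}} = \frac{1}{-6724 + \frac{27546}{13 \left(\frac{97677}{11036} - 3641\right)}} = \frac{1}{-6724 + \frac{27546}{13 \left(- \frac{40084399}{11036}\right)}} = \frac{1}{-6724 + \frac{27546}{13} \left(- \frac{11036}{40084399}\right)} = \frac{1}{-6724 - \frac{303997656}{521097187}} = \frac{1}{- \frac{3504161483044}{521097187}} = - \frac{521097187}{3504161483044}$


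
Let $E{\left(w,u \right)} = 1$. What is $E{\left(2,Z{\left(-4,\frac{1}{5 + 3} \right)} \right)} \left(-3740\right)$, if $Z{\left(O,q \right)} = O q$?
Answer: $-3740$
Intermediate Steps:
$E{\left(2,Z{\left(-4,\frac{1}{5 + 3} \right)} \right)} \left(-3740\right) = 1 \left(-3740\right) = -3740$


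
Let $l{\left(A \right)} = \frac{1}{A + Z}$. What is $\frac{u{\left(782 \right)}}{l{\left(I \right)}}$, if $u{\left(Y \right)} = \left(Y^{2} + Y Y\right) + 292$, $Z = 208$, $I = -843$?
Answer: $-776820900$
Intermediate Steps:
$u{\left(Y \right)} = 292 + 2 Y^{2}$ ($u{\left(Y \right)} = \left(Y^{2} + Y^{2}\right) + 292 = 2 Y^{2} + 292 = 292 + 2 Y^{2}$)
$l{\left(A \right)} = \frac{1}{208 + A}$ ($l{\left(A \right)} = \frac{1}{A + 208} = \frac{1}{208 + A}$)
$\frac{u{\left(782 \right)}}{l{\left(I \right)}} = \frac{292 + 2 \cdot 782^{2}}{\frac{1}{208 - 843}} = \frac{292 + 2 \cdot 611524}{\frac{1}{-635}} = \frac{292 + 1223048}{- \frac{1}{635}} = 1223340 \left(-635\right) = -776820900$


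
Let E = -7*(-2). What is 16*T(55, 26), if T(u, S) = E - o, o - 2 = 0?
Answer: 192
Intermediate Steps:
o = 2 (o = 2 + 0 = 2)
E = 14
T(u, S) = 12 (T(u, S) = 14 - 1*2 = 14 - 2 = 12)
16*T(55, 26) = 16*12 = 192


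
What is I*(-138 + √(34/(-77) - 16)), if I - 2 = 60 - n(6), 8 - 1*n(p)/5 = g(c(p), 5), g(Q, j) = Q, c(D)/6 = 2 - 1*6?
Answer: 13524 - 14*I*√97482/11 ≈ 13524.0 - 397.37*I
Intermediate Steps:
c(D) = -24 (c(D) = 6*(2 - 1*6) = 6*(2 - 6) = 6*(-4) = -24)
n(p) = 160 (n(p) = 40 - 5*(-24) = 40 + 120 = 160)
I = -98 (I = 2 + (60 - 1*160) = 2 + (60 - 160) = 2 - 100 = -98)
I*(-138 + √(34/(-77) - 16)) = -98*(-138 + √(34/(-77) - 16)) = -98*(-138 + √(34*(-1/77) - 16)) = -98*(-138 + √(-34/77 - 16)) = -98*(-138 + √(-1266/77)) = -98*(-138 + I*√97482/77) = 13524 - 14*I*√97482/11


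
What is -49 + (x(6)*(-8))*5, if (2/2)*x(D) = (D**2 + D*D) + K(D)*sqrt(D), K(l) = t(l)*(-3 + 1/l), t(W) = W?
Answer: -2929 + 680*sqrt(6) ≈ -1263.3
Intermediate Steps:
K(l) = l*(-3 + 1/l)
x(D) = 2*D**2 + sqrt(D)*(1 - 3*D) (x(D) = (D**2 + D*D) + (1 - 3*D)*sqrt(D) = (D**2 + D**2) + sqrt(D)*(1 - 3*D) = 2*D**2 + sqrt(D)*(1 - 3*D))
-49 + (x(6)*(-8))*5 = -49 + ((2*6**2 + sqrt(6)*(1 - 3*6))*(-8))*5 = -49 + ((2*36 + sqrt(6)*(1 - 18))*(-8))*5 = -49 + ((72 + sqrt(6)*(-17))*(-8))*5 = -49 + ((72 - 17*sqrt(6))*(-8))*5 = -49 + (-576 + 136*sqrt(6))*5 = -49 + (-2880 + 680*sqrt(6)) = -2929 + 680*sqrt(6)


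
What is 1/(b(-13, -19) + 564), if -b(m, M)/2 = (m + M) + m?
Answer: 1/654 ≈ 0.0015291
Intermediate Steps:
b(m, M) = -4*m - 2*M (b(m, M) = -2*((m + M) + m) = -2*((M + m) + m) = -2*(M + 2*m) = -4*m - 2*M)
1/(b(-13, -19) + 564) = 1/((-4*(-13) - 2*(-19)) + 564) = 1/((52 + 38) + 564) = 1/(90 + 564) = 1/654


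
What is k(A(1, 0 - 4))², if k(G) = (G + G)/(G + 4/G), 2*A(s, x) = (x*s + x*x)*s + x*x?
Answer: 2401/625 ≈ 3.8416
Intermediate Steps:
A(s, x) = x²/2 + s*(x² + s*x)/2 (A(s, x) = ((x*s + x*x)*s + x*x)/2 = ((s*x + x²)*s + x²)/2 = ((x² + s*x)*s + x²)/2 = (s*(x² + s*x) + x²)/2 = (x² + s*(x² + s*x))/2 = x²/2 + s*(x² + s*x)/2)
k(G) = 2*G/(G + 4/G) (k(G) = (2*G)/(G + 4/G) = 2*G/(G + 4/G))
k(A(1, 0 - 4))² = (2*((0 - 4)*((0 - 4) + 1² + 1*(0 - 4))/2)²/(4 + ((0 - 4)*((0 - 4) + 1² + 1*(0 - 4))/2)²))² = (2*((½)*(-4)*(-4 + 1 + 1*(-4)))²/(4 + ((½)*(-4)*(-4 + 1 + 1*(-4)))²))² = (2*((½)*(-4)*(-4 + 1 - 4))²/(4 + ((½)*(-4)*(-4 + 1 - 4))²))² = (2*((½)*(-4)*(-7))²/(4 + ((½)*(-4)*(-7))²))² = (2*14²/(4 + 14²))² = (2*196/(4 + 196))² = (2*196/200)² = (2*196*(1/200))² = (49/25)² = 2401/625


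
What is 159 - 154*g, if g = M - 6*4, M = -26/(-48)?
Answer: 45259/12 ≈ 3771.6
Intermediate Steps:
M = 13/24 (M = -26*(-1/48) = 13/24 ≈ 0.54167)
g = -563/24 (g = 13/24 - 6*4 = 13/24 - 24 = -563/24 ≈ -23.458)
159 - 154*g = 159 - 154*(-563/24) = 159 + 43351/12 = 45259/12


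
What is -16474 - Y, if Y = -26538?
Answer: 10064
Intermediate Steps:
-16474 - Y = -16474 - 1*(-26538) = -16474 + 26538 = 10064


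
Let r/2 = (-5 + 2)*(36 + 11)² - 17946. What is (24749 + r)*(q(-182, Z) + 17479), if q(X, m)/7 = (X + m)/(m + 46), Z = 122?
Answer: -852748341/2 ≈ -4.2637e+8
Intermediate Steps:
q(X, m) = 7*(X + m)/(46 + m) (q(X, m) = 7*((X + m)/(m + 46)) = 7*((X + m)/(46 + m)) = 7*(X + m)/(46 + m))
r = -49146 (r = 2*((-5 + 2)*(36 + 11)² - 17946) = 2*(-3*47² - 17946) = 2*(-3*2209 - 17946) = 2*(-6627 - 17946) = 2*(-24573) = -49146)
(24749 + r)*(q(-182, Z) + 17479) = (24749 - 49146)*(7*(-182 + 122)/(46 + 122) + 17479) = -24397*(7*(-60)/168 + 17479) = -24397*(7*(1/168)*(-60) + 17479) = -24397*(-5/2 + 17479) = -24397*34953/2 = -852748341/2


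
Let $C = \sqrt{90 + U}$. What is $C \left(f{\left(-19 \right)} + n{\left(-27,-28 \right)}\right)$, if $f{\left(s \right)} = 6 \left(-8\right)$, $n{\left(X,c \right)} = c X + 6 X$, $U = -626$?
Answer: $1092 i \sqrt{134} \approx 12641.0 i$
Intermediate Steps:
$n{\left(X,c \right)} = 6 X + X c$ ($n{\left(X,c \right)} = X c + 6 X = 6 X + X c$)
$C = 2 i \sqrt{134}$ ($C = \sqrt{90 - 626} = \sqrt{-536} = 2 i \sqrt{134} \approx 23.152 i$)
$f{\left(s \right)} = -48$
$C \left(f{\left(-19 \right)} + n{\left(-27,-28 \right)}\right) = 2 i \sqrt{134} \left(-48 - 27 \left(6 - 28\right)\right) = 2 i \sqrt{134} \left(-48 - -594\right) = 2 i \sqrt{134} \left(-48 + 594\right) = 2 i \sqrt{134} \cdot 546 = 1092 i \sqrt{134}$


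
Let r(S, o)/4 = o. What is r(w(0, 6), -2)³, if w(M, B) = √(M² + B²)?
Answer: -512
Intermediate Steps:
w(M, B) = √(B² + M²)
r(S, o) = 4*o
r(w(0, 6), -2)³ = (4*(-2))³ = (-8)³ = -512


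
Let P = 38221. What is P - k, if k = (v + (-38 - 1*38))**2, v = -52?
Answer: 21837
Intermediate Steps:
k = 16384 (k = (-52 + (-38 - 1*38))**2 = (-52 + (-38 - 38))**2 = (-52 - 76)**2 = (-128)**2 = 16384)
P - k = 38221 - 1*16384 = 38221 - 16384 = 21837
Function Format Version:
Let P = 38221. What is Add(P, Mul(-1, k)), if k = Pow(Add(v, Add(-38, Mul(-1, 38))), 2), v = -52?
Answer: 21837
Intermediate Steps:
k = 16384 (k = Pow(Add(-52, Add(-38, Mul(-1, 38))), 2) = Pow(Add(-52, Add(-38, -38)), 2) = Pow(Add(-52, -76), 2) = Pow(-128, 2) = 16384)
Add(P, Mul(-1, k)) = Add(38221, Mul(-1, 16384)) = Add(38221, -16384) = 21837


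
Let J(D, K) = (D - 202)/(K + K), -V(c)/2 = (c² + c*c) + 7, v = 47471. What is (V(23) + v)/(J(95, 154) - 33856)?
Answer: -13965028/10427755 ≈ -1.3392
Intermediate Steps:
V(c) = -14 - 4*c² (V(c) = -2*((c² + c*c) + 7) = -2*((c² + c²) + 7) = -2*(2*c² + 7) = -2*(7 + 2*c²) = -14 - 4*c²)
J(D, K) = (-202 + D)/(2*K) (J(D, K) = (-202 + D)/((2*K)) = (-202 + D)*(1/(2*K)) = (-202 + D)/(2*K))
(V(23) + v)/(J(95, 154) - 33856) = ((-14 - 4*23²) + 47471)/((½)*(-202 + 95)/154 - 33856) = ((-14 - 4*529) + 47471)/((½)*(1/154)*(-107) - 33856) = ((-14 - 2116) + 47471)/(-107/308 - 33856) = (-2130 + 47471)/(-10427755/308) = 45341*(-308/10427755) = -13965028/10427755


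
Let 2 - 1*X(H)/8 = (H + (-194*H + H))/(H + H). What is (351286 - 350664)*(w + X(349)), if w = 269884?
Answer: 168355496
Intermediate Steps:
X(H) = 784 (X(H) = 16 - 8*(H + (-194*H + H))/(H + H) = 16 - 8*(H - 193*H)/(2*H) = 16 - 8*(-192*H)*1/(2*H) = 16 - 8*(-96) = 16 + 768 = 784)
(351286 - 350664)*(w + X(349)) = (351286 - 350664)*(269884 + 784) = 622*270668 = 168355496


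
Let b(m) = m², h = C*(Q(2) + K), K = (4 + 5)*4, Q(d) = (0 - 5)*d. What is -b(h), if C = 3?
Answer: -6084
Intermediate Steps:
Q(d) = -5*d
K = 36 (K = 9*4 = 36)
h = 78 (h = 3*(-5*2 + 36) = 3*(-10 + 36) = 3*26 = 78)
-b(h) = -1*78² = -1*6084 = -6084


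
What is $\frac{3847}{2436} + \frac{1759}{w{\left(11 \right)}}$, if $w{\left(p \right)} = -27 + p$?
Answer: $- \frac{1055843}{9744} \approx -108.36$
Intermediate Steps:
$\frac{3847}{2436} + \frac{1759}{w{\left(11 \right)}} = \frac{3847}{2436} + \frac{1759}{-27 + 11} = 3847 \cdot \frac{1}{2436} + \frac{1759}{-16} = \frac{3847}{2436} + 1759 \left(- \frac{1}{16}\right) = \frac{3847}{2436} - \frac{1759}{16} = - \frac{1055843}{9744}$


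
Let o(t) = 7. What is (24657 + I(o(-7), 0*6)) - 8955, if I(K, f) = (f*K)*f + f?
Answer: 15702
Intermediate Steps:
I(K, f) = f + K*f² (I(K, f) = (K*f)*f + f = K*f² + f = f + K*f²)
(24657 + I(o(-7), 0*6)) - 8955 = (24657 + (0*6)*(1 + 7*(0*6))) - 8955 = (24657 + 0*(1 + 7*0)) - 8955 = (24657 + 0*(1 + 0)) - 8955 = (24657 + 0*1) - 8955 = (24657 + 0) - 8955 = 24657 - 8955 = 15702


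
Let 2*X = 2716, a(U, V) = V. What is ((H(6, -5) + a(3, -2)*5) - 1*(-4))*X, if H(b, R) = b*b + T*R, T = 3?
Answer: 20370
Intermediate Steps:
H(b, R) = b² + 3*R (H(b, R) = b*b + 3*R = b² + 3*R)
X = 1358 (X = (½)*2716 = 1358)
((H(6, -5) + a(3, -2)*5) - 1*(-4))*X = (((6² + 3*(-5)) - 2*5) - 1*(-4))*1358 = (((36 - 15) - 10) + 4)*1358 = ((21 - 10) + 4)*1358 = (11 + 4)*1358 = 15*1358 = 20370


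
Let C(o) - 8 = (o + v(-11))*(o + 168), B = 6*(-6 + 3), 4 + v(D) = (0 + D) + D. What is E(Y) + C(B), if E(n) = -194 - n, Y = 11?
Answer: -6797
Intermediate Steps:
v(D) = -4 + 2*D (v(D) = -4 + ((0 + D) + D) = -4 + (D + D) = -4 + 2*D)
B = -18 (B = 6*(-3) = -18)
C(o) = 8 + (-26 + o)*(168 + o) (C(o) = 8 + (o + (-4 + 2*(-11)))*(o + 168) = 8 + (o + (-4 - 22))*(168 + o) = 8 + (o - 26)*(168 + o) = 8 + (-26 + o)*(168 + o))
E(Y) + C(B) = (-194 - 1*11) + (-4360 + (-18)² + 142*(-18)) = (-194 - 11) + (-4360 + 324 - 2556) = -205 - 6592 = -6797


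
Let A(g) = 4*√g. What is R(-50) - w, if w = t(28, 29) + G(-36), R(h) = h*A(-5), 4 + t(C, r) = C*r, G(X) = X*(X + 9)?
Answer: -1780 - 200*I*√5 ≈ -1780.0 - 447.21*I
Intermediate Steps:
G(X) = X*(9 + X)
t(C, r) = -4 + C*r
R(h) = 4*I*h*√5 (R(h) = h*(4*√(-5)) = h*(4*(I*√5)) = h*(4*I*√5) = 4*I*h*√5)
w = 1780 (w = (-4 + 28*29) - 36*(9 - 36) = (-4 + 812) - 36*(-27) = 808 + 972 = 1780)
R(-50) - w = 4*I*(-50)*√5 - 1*1780 = -200*I*√5 - 1780 = -1780 - 200*I*√5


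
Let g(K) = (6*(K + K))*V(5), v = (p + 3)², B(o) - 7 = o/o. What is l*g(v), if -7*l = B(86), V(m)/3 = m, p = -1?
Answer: -5760/7 ≈ -822.86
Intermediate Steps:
V(m) = 3*m
B(o) = 8 (B(o) = 7 + o/o = 7 + 1 = 8)
v = 4 (v = (-1 + 3)² = 2² = 4)
l = -8/7 (l = -⅐*8 = -8/7 ≈ -1.1429)
g(K) = 180*K (g(K) = (6*(K + K))*(3*5) = (6*(2*K))*15 = (12*K)*15 = 180*K)
l*g(v) = -1440*4/7 = -8/7*720 = -5760/7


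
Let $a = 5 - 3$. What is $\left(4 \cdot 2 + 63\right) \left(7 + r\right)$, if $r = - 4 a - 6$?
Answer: $-497$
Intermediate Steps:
$a = 2$ ($a = 5 - 3 = 2$)
$r = -14$ ($r = \left(-4\right) 2 - 6 = -8 - 6 = -14$)
$\left(4 \cdot 2 + 63\right) \left(7 + r\right) = \left(4 \cdot 2 + 63\right) \left(7 - 14\right) = \left(8 + 63\right) \left(-7\right) = 71 \left(-7\right) = -497$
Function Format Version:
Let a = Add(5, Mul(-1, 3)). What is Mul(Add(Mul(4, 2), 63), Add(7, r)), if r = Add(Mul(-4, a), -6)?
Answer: -497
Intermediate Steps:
a = 2 (a = Add(5, -3) = 2)
r = -14 (r = Add(Mul(-4, 2), -6) = Add(-8, -6) = -14)
Mul(Add(Mul(4, 2), 63), Add(7, r)) = Mul(Add(Mul(4, 2), 63), Add(7, -14)) = Mul(Add(8, 63), -7) = Mul(71, -7) = -497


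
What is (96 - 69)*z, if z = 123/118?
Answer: 3321/118 ≈ 28.144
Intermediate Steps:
z = 123/118 (z = 123*(1/118) = 123/118 ≈ 1.0424)
(96 - 69)*z = (96 - 69)*(123/118) = 27*(123/118) = 3321/118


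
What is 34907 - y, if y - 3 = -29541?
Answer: 64445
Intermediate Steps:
y = -29538 (y = 3 - 29541 = -29538)
34907 - y = 34907 - 1*(-29538) = 34907 + 29538 = 64445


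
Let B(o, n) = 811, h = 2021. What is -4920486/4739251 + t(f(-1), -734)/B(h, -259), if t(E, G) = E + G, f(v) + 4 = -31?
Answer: -7634998165/3843532561 ≈ -1.9865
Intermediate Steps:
f(v) = -35 (f(v) = -4 - 31 = -35)
-4920486/4739251 + t(f(-1), -734)/B(h, -259) = -4920486/4739251 + (-35 - 734)/811 = -4920486*1/4739251 - 769*1/811 = -4920486/4739251 - 769/811 = -7634998165/3843532561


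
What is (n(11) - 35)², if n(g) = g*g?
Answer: 7396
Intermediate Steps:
n(g) = g²
(n(11) - 35)² = (11² - 35)² = (121 - 35)² = 86² = 7396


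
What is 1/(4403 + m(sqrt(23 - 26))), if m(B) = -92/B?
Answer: 13209/58167691 - 92*I*sqrt(3)/58167691 ≈ 0.00022708 - 2.7395e-6*I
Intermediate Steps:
1/(4403 + m(sqrt(23 - 26))) = 1/(4403 - 92/sqrt(23 - 26)) = 1/(4403 - 92*(-I*sqrt(3)/3)) = 1/(4403 - (-92)*I*sqrt(3)/3) = 1/(4403 + 92*I*sqrt(3)/3)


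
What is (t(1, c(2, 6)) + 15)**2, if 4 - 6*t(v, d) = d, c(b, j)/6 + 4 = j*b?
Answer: 529/9 ≈ 58.778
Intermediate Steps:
c(b, j) = -24 + 6*b*j (c(b, j) = -24 + 6*(j*b) = -24 + 6*(b*j) = -24 + 6*b*j)
t(v, d) = 2/3 - d/6
(t(1, c(2, 6)) + 15)**2 = ((2/3 - (-24 + 6*2*6)/6) + 15)**2 = ((2/3 - (-24 + 72)/6) + 15)**2 = ((2/3 - 1/6*48) + 15)**2 = ((2/3 - 8) + 15)**2 = (-22/3 + 15)**2 = (23/3)**2 = 529/9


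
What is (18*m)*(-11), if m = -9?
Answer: 1782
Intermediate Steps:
(18*m)*(-11) = (18*(-9))*(-11) = -162*(-11) = 1782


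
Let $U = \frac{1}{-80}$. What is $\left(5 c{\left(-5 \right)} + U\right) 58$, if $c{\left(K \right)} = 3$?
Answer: $\frac{34771}{40} \approx 869.28$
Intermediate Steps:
$U = - \frac{1}{80} \approx -0.0125$
$\left(5 c{\left(-5 \right)} + U\right) 58 = \left(5 \cdot 3 - \frac{1}{80}\right) 58 = \left(15 - \frac{1}{80}\right) 58 = \frac{1199}{80} \cdot 58 = \frac{34771}{40}$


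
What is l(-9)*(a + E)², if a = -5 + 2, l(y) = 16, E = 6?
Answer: 144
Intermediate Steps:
a = -3
l(-9)*(a + E)² = 16*(-3 + 6)² = 16*3² = 16*9 = 144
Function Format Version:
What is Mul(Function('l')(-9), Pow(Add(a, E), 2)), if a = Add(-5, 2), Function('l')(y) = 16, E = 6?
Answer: 144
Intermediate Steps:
a = -3
Mul(Function('l')(-9), Pow(Add(a, E), 2)) = Mul(16, Pow(Add(-3, 6), 2)) = Mul(16, Pow(3, 2)) = Mul(16, 9) = 144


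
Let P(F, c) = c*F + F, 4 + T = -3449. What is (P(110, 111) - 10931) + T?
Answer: -2064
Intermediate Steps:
T = -3453 (T = -4 - 3449 = -3453)
P(F, c) = F + F*c (P(F, c) = F*c + F = F + F*c)
(P(110, 111) - 10931) + T = (110*(1 + 111) - 10931) - 3453 = (110*112 - 10931) - 3453 = (12320 - 10931) - 3453 = 1389 - 3453 = -2064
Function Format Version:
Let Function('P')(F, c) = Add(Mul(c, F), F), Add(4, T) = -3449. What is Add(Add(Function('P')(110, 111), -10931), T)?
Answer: -2064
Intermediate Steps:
T = -3453 (T = Add(-4, -3449) = -3453)
Function('P')(F, c) = Add(F, Mul(F, c)) (Function('P')(F, c) = Add(Mul(F, c), F) = Add(F, Mul(F, c)))
Add(Add(Function('P')(110, 111), -10931), T) = Add(Add(Mul(110, Add(1, 111)), -10931), -3453) = Add(Add(Mul(110, 112), -10931), -3453) = Add(Add(12320, -10931), -3453) = Add(1389, -3453) = -2064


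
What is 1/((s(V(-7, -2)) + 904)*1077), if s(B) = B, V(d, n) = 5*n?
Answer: 1/962838 ≈ 1.0386e-6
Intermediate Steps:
1/((s(V(-7, -2)) + 904)*1077) = 1/((5*(-2) + 904)*1077) = (1/1077)/(-10 + 904) = (1/1077)/894 = (1/894)*(1/1077) = 1/962838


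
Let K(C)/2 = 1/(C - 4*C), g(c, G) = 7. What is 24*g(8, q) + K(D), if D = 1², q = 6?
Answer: 502/3 ≈ 167.33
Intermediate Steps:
D = 1
K(C) = -2/(3*C) (K(C) = 2/(C - 4*C) = 2/((-3*C)) = 2*(-1/(3*C)) = -2/(3*C))
24*g(8, q) + K(D) = 24*7 - ⅔/1 = 168 - ⅔*1 = 168 - ⅔ = 502/3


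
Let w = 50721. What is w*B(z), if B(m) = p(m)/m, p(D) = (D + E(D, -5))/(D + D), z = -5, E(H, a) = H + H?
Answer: -152163/10 ≈ -15216.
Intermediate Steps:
E(H, a) = 2*H
p(D) = 3/2 (p(D) = (D + 2*D)/(D + D) = (3*D)/((2*D)) = (3*D)*(1/(2*D)) = 3/2)
B(m) = 3/(2*m)
w*B(z) = 50721*((3/2)/(-5)) = 50721*((3/2)*(-⅕)) = 50721*(-3/10) = -152163/10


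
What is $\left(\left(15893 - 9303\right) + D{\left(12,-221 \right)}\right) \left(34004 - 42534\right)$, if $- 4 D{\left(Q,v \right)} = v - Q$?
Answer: $- \frac{113419145}{2} \approx -5.671 \cdot 10^{7}$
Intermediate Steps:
$D{\left(Q,v \right)} = - \frac{v}{4} + \frac{Q}{4}$ ($D{\left(Q,v \right)} = - \frac{v - Q}{4} = - \frac{v}{4} + \frac{Q}{4}$)
$\left(\left(15893 - 9303\right) + D{\left(12,-221 \right)}\right) \left(34004 - 42534\right) = \left(\left(15893 - 9303\right) + \left(\left(- \frac{1}{4}\right) \left(-221\right) + \frac{1}{4} \cdot 12\right)\right) \left(34004 - 42534\right) = \left(\left(15893 - 9303\right) + \left(\frac{221}{4} + 3\right)\right) \left(-8530\right) = \left(6590 + \frac{233}{4}\right) \left(-8530\right) = \frac{26593}{4} \left(-8530\right) = - \frac{113419145}{2}$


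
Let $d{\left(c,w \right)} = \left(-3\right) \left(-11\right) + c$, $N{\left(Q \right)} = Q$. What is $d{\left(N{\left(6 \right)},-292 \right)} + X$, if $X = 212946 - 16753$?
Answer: $196232$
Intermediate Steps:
$d{\left(c,w \right)} = 33 + c$
$X = 196193$ ($X = 212946 - 16753 = 196193$)
$d{\left(N{\left(6 \right)},-292 \right)} + X = \left(33 + 6\right) + 196193 = 39 + 196193 = 196232$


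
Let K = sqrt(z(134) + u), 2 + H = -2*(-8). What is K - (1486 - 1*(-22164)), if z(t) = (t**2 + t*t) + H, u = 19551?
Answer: -23650 + sqrt(55477) ≈ -23414.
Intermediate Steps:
H = 14 (H = -2 - 2*(-8) = -2 + 16 = 14)
z(t) = 14 + 2*t**2 (z(t) = (t**2 + t*t) + 14 = (t**2 + t**2) + 14 = 2*t**2 + 14 = 14 + 2*t**2)
K = sqrt(55477) (K = sqrt((14 + 2*134**2) + 19551) = sqrt((14 + 2*17956) + 19551) = sqrt((14 + 35912) + 19551) = sqrt(35926 + 19551) = sqrt(55477) ≈ 235.54)
K - (1486 - 1*(-22164)) = sqrt(55477) - (1486 - 1*(-22164)) = sqrt(55477) - (1486 + 22164) = sqrt(55477) - 1*23650 = sqrt(55477) - 23650 = -23650 + sqrt(55477)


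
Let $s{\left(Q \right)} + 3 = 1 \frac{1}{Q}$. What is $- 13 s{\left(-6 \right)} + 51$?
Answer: $\frac{553}{6} \approx 92.167$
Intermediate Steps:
$s{\left(Q \right)} = -3 + \frac{1}{Q}$ ($s{\left(Q \right)} = -3 + 1 \frac{1}{Q} = -3 + \frac{1}{Q}$)
$- 13 s{\left(-6 \right)} + 51 = - 13 \left(-3 + \frac{1}{-6}\right) + 51 = - 13 \left(-3 - \frac{1}{6}\right) + 51 = \left(-13\right) \left(- \frac{19}{6}\right) + 51 = \frac{247}{6} + 51 = \frac{553}{6}$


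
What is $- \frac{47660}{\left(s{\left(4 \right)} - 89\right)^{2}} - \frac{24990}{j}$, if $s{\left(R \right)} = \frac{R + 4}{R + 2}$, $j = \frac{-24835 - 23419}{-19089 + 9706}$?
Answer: $- \frac{8119763059245}{1668840463} \approx -4865.5$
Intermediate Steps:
$j = \frac{48254}{9383}$ ($j = - \frac{48254}{-9383} = \left(-48254\right) \left(- \frac{1}{9383}\right) = \frac{48254}{9383} \approx 5.1427$)
$s{\left(R \right)} = \frac{4 + R}{2 + R}$
$- \frac{47660}{\left(s{\left(4 \right)} - 89\right)^{2}} - \frac{24990}{j} = - \frac{47660}{\left(\frac{4 + 4}{2 + 4} - 89\right)^{2}} - \frac{24990}{\frac{48254}{9383}} = - \frac{47660}{\left(\frac{1}{6} \cdot 8 - 89\right)^{2}} - \frac{117240585}{24127} = - \frac{47660}{\left(\frac{4}{3} - 89\right)^{2}} - \frac{117240585}{24127} = - \frac{47660}{\left(- \frac{263}{3}\right)^{2}} - \frac{117240585}{24127} = - \frac{47660}{\frac{69169}{9}} - \frac{117240585}{24127} = \left(-47660\right) \frac{9}{69169} - \frac{117240585}{24127} = - \frac{428940}{69169} - \frac{117240585}{24127} = - \frac{8119763059245}{1668840463}$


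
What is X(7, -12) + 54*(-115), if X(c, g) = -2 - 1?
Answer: -6213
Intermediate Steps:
X(c, g) = -3
X(7, -12) + 54*(-115) = -3 + 54*(-115) = -3 - 6210 = -6213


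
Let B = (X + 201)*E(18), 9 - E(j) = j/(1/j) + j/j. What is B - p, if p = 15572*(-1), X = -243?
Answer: 28844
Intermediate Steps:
E(j) = 8 - j² (E(j) = 9 - (j/(1/j) + j/j) = 9 - (j*j + 1) = 9 - (j² + 1) = 9 - (1 + j²) = 9 + (-1 - j²) = 8 - j²)
p = -15572
B = 13272 (B = (-243 + 201)*(8 - 1*18²) = -42*(8 - 1*324) = -42*(8 - 324) = -42*(-316) = 13272)
B - p = 13272 - 1*(-15572) = 13272 + 15572 = 28844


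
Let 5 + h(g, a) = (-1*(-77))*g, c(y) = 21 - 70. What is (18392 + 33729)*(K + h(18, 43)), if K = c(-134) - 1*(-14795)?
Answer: 840555367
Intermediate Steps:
c(y) = -49
K = 14746 (K = -49 - 1*(-14795) = -49 + 14795 = 14746)
h(g, a) = -5 + 77*g (h(g, a) = -5 + (-1*(-77))*g = -5 + 77*g)
(18392 + 33729)*(K + h(18, 43)) = (18392 + 33729)*(14746 + (-5 + 77*18)) = 52121*(14746 + (-5 + 1386)) = 52121*(14746 + 1381) = 52121*16127 = 840555367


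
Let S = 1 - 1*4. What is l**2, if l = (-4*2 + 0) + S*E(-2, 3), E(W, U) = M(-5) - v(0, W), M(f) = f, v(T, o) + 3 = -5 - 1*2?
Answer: 529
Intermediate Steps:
v(T, o) = -10 (v(T, o) = -3 + (-5 - 1*2) = -3 + (-5 - 2) = -3 - 7 = -10)
E(W, U) = 5 (E(W, U) = -5 - 1*(-10) = -5 + 10 = 5)
S = -3 (S = 1 - 4 = -3)
l = -23 (l = (-4*2 + 0) - 3*5 = (-8 + 0) - 15 = -8 - 15 = -23)
l**2 = (-23)**2 = 529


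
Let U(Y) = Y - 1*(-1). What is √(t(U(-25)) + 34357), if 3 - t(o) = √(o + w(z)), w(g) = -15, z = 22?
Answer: √(34360 - I*√39) ≈ 185.36 - 0.017*I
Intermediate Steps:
U(Y) = 1 + Y (U(Y) = Y + 1 = 1 + Y)
t(o) = 3 - √(-15 + o) (t(o) = 3 - √(o - 15) = 3 - √(-15 + o))
√(t(U(-25)) + 34357) = √((3 - √(-15 + (1 - 25))) + 34357) = √((3 - √(-15 - 24)) + 34357) = √((3 - √(-39)) + 34357) = √((3 - I*√39) + 34357) = √(34360 - I*√39)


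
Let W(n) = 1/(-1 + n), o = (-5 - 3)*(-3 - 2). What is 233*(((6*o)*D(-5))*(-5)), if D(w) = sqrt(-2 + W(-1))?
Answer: -139800*I*sqrt(10) ≈ -4.4209e+5*I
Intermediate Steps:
o = 40 (o = -8*(-5) = 40)
D(w) = I*sqrt(10)/2 (D(w) = sqrt(-2 + 1/(-1 - 1)) = sqrt(-2 + 1/(-2)) = sqrt(-2 - 1/2) = sqrt(-5/2) = I*sqrt(10)/2)
233*(((6*o)*D(-5))*(-5)) = 233*(((6*40)*(I*sqrt(10)/2))*(-5)) = 233*((240*(I*sqrt(10)/2))*(-5)) = 233*((120*I*sqrt(10))*(-5)) = 233*(-600*I*sqrt(10)) = -139800*I*sqrt(10)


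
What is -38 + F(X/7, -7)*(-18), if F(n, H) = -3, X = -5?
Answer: 16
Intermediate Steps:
-38 + F(X/7, -7)*(-18) = -38 - 3*(-18) = -38 + 54 = 16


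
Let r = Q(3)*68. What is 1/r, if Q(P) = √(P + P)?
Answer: √6/408 ≈ 0.0060036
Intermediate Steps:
Q(P) = √2*√P (Q(P) = √(2*P) = √2*√P)
r = 68*√6 (r = (√2*√3)*68 = √6*68 = 68*√6 ≈ 166.57)
1/r = 1/(68*√6) = √6/408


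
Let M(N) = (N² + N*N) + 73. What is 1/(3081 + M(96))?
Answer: 1/21586 ≈ 4.6326e-5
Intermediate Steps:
M(N) = 73 + 2*N² (M(N) = (N² + N²) + 73 = 2*N² + 73 = 73 + 2*N²)
1/(3081 + M(96)) = 1/(3081 + (73 + 2*96²)) = 1/(3081 + (73 + 2*9216)) = 1/(3081 + (73 + 18432)) = 1/(3081 + 18505) = 1/21586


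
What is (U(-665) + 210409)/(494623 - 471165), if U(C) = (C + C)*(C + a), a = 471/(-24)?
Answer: 4483841/93832 ≈ 47.786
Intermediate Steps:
a = -157/8 (a = 471*(-1/24) = -157/8 ≈ -19.625)
U(C) = 2*C*(-157/8 + C) (U(C) = (C + C)*(C - 157/8) = (2*C)*(-157/8 + C) = 2*C*(-157/8 + C))
(U(-665) + 210409)/(494623 - 471165) = ((1/4)*(-665)*(-157 + 8*(-665)) + 210409)/(494623 - 471165) = ((1/4)*(-665)*(-157 - 5320) + 210409)/23458 = ((1/4)*(-665)*(-5477) + 210409)*(1/23458) = (3642205/4 + 210409)*(1/23458) = (4483841/4)*(1/23458) = 4483841/93832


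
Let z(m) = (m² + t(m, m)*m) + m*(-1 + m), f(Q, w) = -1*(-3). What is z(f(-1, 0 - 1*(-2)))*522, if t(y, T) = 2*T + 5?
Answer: 25056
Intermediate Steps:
t(y, T) = 5 + 2*T
f(Q, w) = 3
z(m) = m² + m*(-1 + m) + m*(5 + 2*m) (z(m) = (m² + (5 + 2*m)*m) + m*(-1 + m) = (m² + m*(5 + 2*m)) + m*(-1 + m) = m² + m*(-1 + m) + m*(5 + 2*m))
z(f(-1, 0 - 1*(-2)))*522 = (4*3*(1 + 3))*522 = (4*3*4)*522 = 48*522 = 25056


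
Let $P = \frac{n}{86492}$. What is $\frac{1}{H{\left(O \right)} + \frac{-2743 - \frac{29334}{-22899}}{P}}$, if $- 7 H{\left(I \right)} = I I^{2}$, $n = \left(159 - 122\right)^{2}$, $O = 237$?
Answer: $- \frac{73147039}{151775776984785} \approx -4.8194 \cdot 10^{-7}$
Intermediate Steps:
$n = 1369$ ($n = 37^{2} = 1369$)
$H{\left(I \right)} = - \frac{I^{3}}{7}$ ($H{\left(I \right)} = - \frac{I I^{2}}{7} = - \frac{I^{3}}{7}$)
$P = \frac{1369}{86492} \approx 0.015828$
$\frac{1}{H{\left(O \right)} + \frac{-2743 - \frac{29334}{-22899}}{P}} = \frac{1}{- \frac{237^{3}}{7} + \frac{-2743 - \frac{29334}{-22899}}{\frac{1369}{86492}}} = \frac{1}{\left(- \frac{1}{7}\right) 13312053 + \left(-2743 - 29334 \left(- \frac{1}{22899}\right)\right) \frac{86492}{1369}} = \frac{1}{- \frac{13312053}{7} + \left(-2743 - - \frac{9778}{7633}\right) \frac{86492}{1369}} = \frac{1}{- \frac{13312053}{7} + \left(-2743 + \frac{9778}{7633}\right) \frac{86492}{1369}} = \frac{1}{- \frac{13312053}{7} - \frac{1810064876172}{10449577}} = \frac{1}{- \frac{151775776984785}{73147039}} = - \frac{73147039}{151775776984785}$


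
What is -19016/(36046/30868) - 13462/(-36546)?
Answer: -5362875252899/329334279 ≈ -16284.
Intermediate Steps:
-19016/(36046/30868) - 13462/(-36546) = -19016/(36046*(1/30868)) - 13462*(-1/36546) = -19016/18023/15434 + 6731/18273 = -19016*15434/18023 + 6731/18273 = -293492944/18023 + 6731/18273 = -5362875252899/329334279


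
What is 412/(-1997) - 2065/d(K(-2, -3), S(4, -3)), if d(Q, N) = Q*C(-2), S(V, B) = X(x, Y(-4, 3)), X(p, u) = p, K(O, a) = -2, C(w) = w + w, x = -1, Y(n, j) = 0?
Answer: -4127101/15976 ≈ -258.33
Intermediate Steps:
C(w) = 2*w
S(V, B) = -1
d(Q, N) = -4*Q (d(Q, N) = Q*(2*(-2)) = Q*(-4) = -4*Q)
412/(-1997) - 2065/d(K(-2, -3), S(4, -3)) = 412/(-1997) - 2065/((-4*(-2))) = 412*(-1/1997) - 2065/8 = -412/1997 - 2065*⅛ = -412/1997 - 2065/8 = -4127101/15976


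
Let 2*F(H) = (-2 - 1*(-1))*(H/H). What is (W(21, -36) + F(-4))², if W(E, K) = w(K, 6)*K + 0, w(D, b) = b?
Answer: 187489/4 ≈ 46872.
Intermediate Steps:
W(E, K) = 6*K (W(E, K) = 6*K + 0 = 6*K)
F(H) = -½ (F(H) = ((-2 - 1*(-1))*(H/H))/2 = ((-2 + 1)*1)/2 = (-1*1)/2 = (½)*(-1) = -½)
(W(21, -36) + F(-4))² = (6*(-36) - ½)² = (-216 - ½)² = (-433/2)² = 187489/4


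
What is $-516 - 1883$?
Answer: $-2399$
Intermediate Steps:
$-516 - 1883 = -2399$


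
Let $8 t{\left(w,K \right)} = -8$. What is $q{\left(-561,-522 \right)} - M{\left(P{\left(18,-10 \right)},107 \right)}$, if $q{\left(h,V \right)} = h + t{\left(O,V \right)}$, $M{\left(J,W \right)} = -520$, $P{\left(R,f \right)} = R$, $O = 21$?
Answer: $-42$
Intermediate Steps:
$t{\left(w,K \right)} = -1$ ($t{\left(w,K \right)} = \frac{1}{8} \left(-8\right) = -1$)
$q{\left(h,V \right)} = -1 + h$ ($q{\left(h,V \right)} = h - 1 = -1 + h$)
$q{\left(-561,-522 \right)} - M{\left(P{\left(18,-10 \right)},107 \right)} = \left(-1 - 561\right) - -520 = -562 + 520 = -42$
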